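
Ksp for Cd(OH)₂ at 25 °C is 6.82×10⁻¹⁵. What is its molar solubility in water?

1.19×10⁻⁵ M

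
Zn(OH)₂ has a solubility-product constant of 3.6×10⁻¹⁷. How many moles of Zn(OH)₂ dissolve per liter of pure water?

Zn(OH)₂(s) ⇌ Zn²⁺(aq) + 2 OH⁻(aq)
For each mole of Zn(OH)₂ that dissolves per liter, [Zn²⁺] = s and [OH⁻] = 2s; let s denote this solubility.
Ksp = [Zn²⁺][OH⁻]^2 = s · (2s)^2 = 4s^3
4s^3 = 3.6×10⁻¹⁷  ⇒  s^3 = 9.0×10⁻¹⁸
Taking the 3rd root, s = 2.1×10⁻⁶ mol L⁻¹.

2.1×10⁻⁶ M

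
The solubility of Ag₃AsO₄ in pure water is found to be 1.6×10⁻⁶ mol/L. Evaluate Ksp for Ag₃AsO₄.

Ksp = 1.8×10⁻²²

Ag₃AsO₄(s) ⇌ 3 Ag⁺(aq) + AsO₄³⁻(aq)
If s mol/L of Ag₃AsO₄ dissolves, [Ag⁺] = 3s and [AsO₄³⁻] = s.
Ksp = [Ag⁺]^3[AsO₄³⁻] = (3s)^3 · s = 27s^4
Ksp = 27 × (1.6×10⁻⁶)^4 = 1.8×10⁻²²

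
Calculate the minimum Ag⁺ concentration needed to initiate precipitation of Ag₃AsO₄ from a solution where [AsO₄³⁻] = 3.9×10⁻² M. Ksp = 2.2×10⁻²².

1.8×10⁻⁷ M

The threshold for precipitation is Q = Ksp.
Ag₃AsO₄(s) ⇌ 3 Ag⁺(aq) + AsO₄³⁻(aq)
Ksp = [Ag⁺]^3[AsO₄³⁻] = [Ag⁺]^3(3.9×10⁻²)
[Ag⁺]^3 = 2.2×10⁻²² / (3.9×10⁻²) = 5.6×10⁻²¹
[Ag⁺] = 1.8×10⁻⁷ M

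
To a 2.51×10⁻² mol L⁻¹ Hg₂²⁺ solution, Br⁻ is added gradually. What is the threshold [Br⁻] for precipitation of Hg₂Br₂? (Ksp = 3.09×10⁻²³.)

3.51×10⁻¹¹ M

Precipitation of each salt begins when its ion product equals Ksp.
Hg₂Br₂(s) ⇌ Hg₂²⁺(aq) + 2 Br⁻(aq)
Ksp = [Hg₂²⁺][Br⁻]^2 = [Br⁻]^2(2.51×10⁻²)
[Br⁻]^2 = 3.09×10⁻²³ / (2.51×10⁻²) = 1.23×10⁻²¹
[Br⁻] = 3.51×10⁻¹¹ mol L⁻¹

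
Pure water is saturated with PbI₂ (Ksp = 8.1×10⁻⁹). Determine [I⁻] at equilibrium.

2.5×10⁻³ M

PbI₂(s) ⇌ Pb²⁺(aq) + 2 I⁻(aq)
For each mole of PbI₂ that dissolves per liter, [Pb²⁺] = s and [I⁻] = 2s; let s denote this solubility.
Ksp = [Pb²⁺][I⁻]^2 = s · (2s)^2 = 4s^3 = 8.1×10⁻⁹
s = 1.3×10⁻³ mol/L
[I⁻] = 2s = 2.5×10⁻³ mol/L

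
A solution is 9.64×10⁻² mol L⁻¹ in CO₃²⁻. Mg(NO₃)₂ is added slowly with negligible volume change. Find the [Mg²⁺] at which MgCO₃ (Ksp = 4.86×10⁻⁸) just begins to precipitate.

5.04×10⁻⁷ M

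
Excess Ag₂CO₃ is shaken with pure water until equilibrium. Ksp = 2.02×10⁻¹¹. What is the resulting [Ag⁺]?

3.43×10⁻⁴ M

Ag₂CO₃(s) ⇌ 2 Ag⁺(aq) + CO₃²⁻(aq)
For each mole of Ag₂CO₃ that dissolves per liter, [Ag⁺] = 2s and [CO₃²⁻] = s; let s denote this solubility.
Ksp = [Ag⁺]^2[CO₃²⁻] = (2s)^2 · s = 4s^3 = 2.02×10⁻¹¹
s = 1.72×10⁻⁴ mol/L
[Ag⁺] = 2s = 3.43×10⁻⁴ mol/L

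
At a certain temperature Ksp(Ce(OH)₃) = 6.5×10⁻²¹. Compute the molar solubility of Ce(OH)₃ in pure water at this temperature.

Ce(OH)₃(s) ⇌ Ce³⁺(aq) + 3 OH⁻(aq)
For each mole of Ce(OH)₃ that dissolves per liter, [Ce³⁺] = s and [OH⁻] = 3s; let s denote this solubility.
Ksp = [Ce³⁺][OH⁻]^3 = s · (3s)^3 = 27s^4
27s^4 = 6.5×10⁻²¹  ⇒  s^4 = 2.4×10⁻²²
Taking the 4th root, s = 3.9×10⁻⁶ mol L⁻¹.

3.9×10⁻⁶ M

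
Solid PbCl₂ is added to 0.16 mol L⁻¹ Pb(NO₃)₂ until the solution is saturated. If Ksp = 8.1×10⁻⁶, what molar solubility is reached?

PbCl₂(s) ⇌ Pb²⁺(aq) + 2 Cl⁻(aq)
With Pb²⁺ already at 0.16 mol L⁻¹ and s small, take [Pb²⁺] ≈ 0.16 mol L⁻¹ and [Cl⁻] = 2s.
Ksp = [Pb²⁺][Cl⁻]^2 = (0.16)(2s)^2
(2s)^2 = 8.1×10⁻⁶ / (0.16) = 5.1×10⁻⁵
s = 3.6×10⁻³ mol L⁻¹

3.6×10⁻³ M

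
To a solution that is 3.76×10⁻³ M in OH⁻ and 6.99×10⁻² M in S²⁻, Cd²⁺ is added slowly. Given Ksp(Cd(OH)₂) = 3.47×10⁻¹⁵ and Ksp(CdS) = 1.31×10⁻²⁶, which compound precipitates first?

CdS

A salt starts to precipitate once the ion product Q reaches its Ksp.
For Cd(OH)₂: [Cd²⁺] = (Ksp/[OH⁻]^2) = 2.45×10⁻¹⁰ M
For CdS: [Cd²⁺] = (Ksp/[S²⁻]) = 1.87×10⁻²⁵ M
The smaller threshold [Cd²⁺] is reached first, so CdS precipitates first.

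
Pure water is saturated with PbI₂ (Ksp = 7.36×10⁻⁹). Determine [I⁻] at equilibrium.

2.45×10⁻³ M

PbI₂(s) ⇌ Pb²⁺(aq) + 2 I⁻(aq)
With molar solubility s: [Pb²⁺] = s, [I⁻] = 2s.
Ksp = [Pb²⁺][I⁻]^2 = s · (2s)^2 = 4s^3 = 7.36×10⁻⁹
s = 1.23×10⁻³ mol L⁻¹
[I⁻] = 2s = 2.45×10⁻³ mol L⁻¹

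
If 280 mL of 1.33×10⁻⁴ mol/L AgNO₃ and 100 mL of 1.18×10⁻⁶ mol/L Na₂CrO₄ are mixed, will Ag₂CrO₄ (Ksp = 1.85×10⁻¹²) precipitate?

Total volume after mixing = 280 + 100 = 380 mL.
[Ag⁺] = (1.33×10⁻⁴)(280)/380 = 9.80×10⁻⁵ mol/L
[CrO₄²⁻] = (1.18×10⁻⁶)(100)/380 = 3.11×10⁻⁷ mol/L
Q = [Ag⁺]^2[CrO₄²⁻] = 2.98×10⁻¹⁵
Q < Ksp (2.98×10⁻¹⁵ vs 1.85×10⁻¹²); the solution remains unsaturated and no precipitate forms.

No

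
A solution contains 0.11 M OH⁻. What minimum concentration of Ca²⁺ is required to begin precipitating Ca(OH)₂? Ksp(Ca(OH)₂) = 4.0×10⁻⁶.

Each salt precipitates once Q = Ksp for that salt.
Ca(OH)₂(s) ⇌ Ca²⁺(aq) + 2 OH⁻(aq)
Ksp = [Ca²⁺][OH⁻]^2 = [Ca²⁺](0.11)^2
[Ca²⁺] = 4.0×10⁻⁶ / (0.11)^2 = 3.3×10⁻⁴
[Ca²⁺] = 3.3×10⁻⁴ M

3.3×10⁻⁴ M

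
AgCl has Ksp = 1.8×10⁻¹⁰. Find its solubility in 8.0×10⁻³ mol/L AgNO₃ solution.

2.3×10⁻⁸ M

AgCl(s) ⇌ Ag⁺(aq) + Cl⁻(aq)
Ag⁺ is already present at 8.0×10⁻³ mol/L. If s mol/L of AgCl dissolves, [Cl⁻] = s while [Ag⁺] ≈ 8.0×10⁻³ mol/L.
Ksp = [Ag⁺][Cl⁻] = (8.0×10⁻³)s
s = 1.8×10⁻¹⁰ / (8.0×10⁻³) = 2.3×10⁻⁸
s = 2.3×10⁻⁸ mol/L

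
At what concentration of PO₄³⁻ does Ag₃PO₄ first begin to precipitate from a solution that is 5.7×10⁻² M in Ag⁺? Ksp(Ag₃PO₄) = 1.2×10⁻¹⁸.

6.5×10⁻¹⁵ M

The threshold for precipitation is Q = Ksp.
Ag₃PO₄(s) ⇌ 3 Ag⁺(aq) + PO₄³⁻(aq)
Ksp = [Ag⁺]^3[PO₄³⁻] = [PO₄³⁻](5.7×10⁻²)^3
[PO₄³⁻] = 1.2×10⁻¹⁸ / (5.7×10⁻²)^3 = 6.5×10⁻¹⁵
[PO₄³⁻] = 6.5×10⁻¹⁵ M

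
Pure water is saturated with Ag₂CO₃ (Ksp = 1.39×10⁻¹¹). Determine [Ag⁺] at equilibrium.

Ag₂CO₃(s) ⇌ 2 Ag⁺(aq) + CO₃²⁻(aq)
Call the molar solubility s, so that [Ag⁺] = 2s and [CO₃²⁻] = s.
Ksp = [Ag⁺]^2[CO₃²⁻] = (2s)^2 · s = 4s^3 = 1.39×10⁻¹¹
s = 1.51×10⁻⁴ mol/L
[Ag⁺] = 2s = 3.03×10⁻⁴ mol/L

3.03×10⁻⁴ M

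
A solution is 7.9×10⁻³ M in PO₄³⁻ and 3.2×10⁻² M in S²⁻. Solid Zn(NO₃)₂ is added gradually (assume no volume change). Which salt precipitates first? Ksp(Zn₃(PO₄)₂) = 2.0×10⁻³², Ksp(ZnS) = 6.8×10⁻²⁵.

Precipitation of each salt begins when its ion product equals Ksp.
For Zn₃(PO₄)₂: [Zn²⁺] = (Ksp/[PO₄³⁻]^2)^(1/3) = 6.8×10⁻¹⁰ M
For ZnS: [Zn²⁺] = (Ksp/[S²⁻]) = 2.1×10⁻²³ M
ZnS requires the lower [Zn²⁺], so it precipitates first.

ZnS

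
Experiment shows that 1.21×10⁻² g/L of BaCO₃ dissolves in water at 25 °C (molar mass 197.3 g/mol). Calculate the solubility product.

Convert to molarity: s = 1.21×10⁻² / 197.3 = 6.1328×10⁻⁵ mol/L
BaCO₃(s) ⇌ Ba²⁺(aq) + CO₃²⁻(aq)
With molar solubility s: [Ba²⁺] = s, [CO₃²⁻] = s.
Ksp = [Ba²⁺][CO₃²⁻] = s · s = s^2
Ksp = (6.1328×10⁻⁵)^2 = 3.76×10⁻⁹

Ksp = 3.76×10⁻⁹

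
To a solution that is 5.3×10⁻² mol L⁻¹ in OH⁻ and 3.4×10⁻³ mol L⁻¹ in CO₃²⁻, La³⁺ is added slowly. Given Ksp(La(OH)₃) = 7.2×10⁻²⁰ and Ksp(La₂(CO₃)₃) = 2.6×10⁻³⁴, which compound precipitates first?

A salt starts to precipitate once the ion product Q reaches its Ksp.
For La(OH)₃: [La³⁺] = (Ksp/[OH⁻]^3) = 4.8×10⁻¹⁶ mol L⁻¹
For La₂(CO₃)₃: [La³⁺] = (Ksp/[CO₃²⁻]^3)^(1/2) = 8.1×10⁻¹⁴ mol L⁻¹
The smaller threshold [La³⁺] is reached first, so La(OH)₃ precipitates first.

La(OH)₃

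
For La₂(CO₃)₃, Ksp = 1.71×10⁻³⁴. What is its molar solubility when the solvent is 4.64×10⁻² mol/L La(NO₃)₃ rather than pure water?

1.43×10⁻¹¹ M

La₂(CO₃)₃(s) ⇌ 2 La³⁺(aq) + 3 CO₃²⁻(aq)
The solution already contains La³⁺ at 4.64×10⁻² mol/L. Let s be the molar solubility of La₂(CO₃)₃.
[La³⁺] ≈ 4.64×10⁻² mol/L (common ion dominates); [CO₃²⁻] = 3s.
Ksp = [La³⁺]^2[CO₃²⁻]^3 = (4.64×10⁻²)^2(3s)^3
(3s)^3 = 1.71×10⁻³⁴ / (4.64×10⁻²)^2 = 7.94×10⁻³²
s = 1.43×10⁻¹¹ mol/L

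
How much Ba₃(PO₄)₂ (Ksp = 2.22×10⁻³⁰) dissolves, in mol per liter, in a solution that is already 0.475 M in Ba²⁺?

Ba₃(PO₄)₂(s) ⇌ 3 Ba²⁺(aq) + 2 PO₄³⁻(aq)
Let s be the solubility of Ba₃(PO₄)₂ here. The common ion gives [Ba²⁺] ≈ 0.475 M, and [PO₄³⁻] = 2s.
Ksp = [Ba²⁺]^3[PO₄³⁻]^2 = (0.475)^3(2s)^2
(2s)^2 = 2.22×10⁻³⁰ / (0.475)^3 = 2.07×10⁻²⁹
s = 2.28×10⁻¹⁵ M

2.28×10⁻¹⁵ M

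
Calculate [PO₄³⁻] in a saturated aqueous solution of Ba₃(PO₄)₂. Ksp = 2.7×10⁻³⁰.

Ba₃(PO₄)₂(s) ⇌ 3 Ba²⁺(aq) + 2 PO₄³⁻(aq)
If s mol/L of Ba₃(PO₄)₂ dissolves, [Ba²⁺] = 3s and [PO₄³⁻] = 2s.
Ksp = [Ba²⁺]^3[PO₄³⁻]^2 = (3s)^3 · (2s)^2 = 108s^5 = 2.7×10⁻³⁰
s = 4.8×10⁻⁷ mol L⁻¹
[PO₄³⁻] = 2s = 9.6×10⁻⁷ mol L⁻¹

9.6×10⁻⁷ M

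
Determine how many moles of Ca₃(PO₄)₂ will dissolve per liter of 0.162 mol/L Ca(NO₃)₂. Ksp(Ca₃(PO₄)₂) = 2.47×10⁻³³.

Ca₃(PO₄)₂(s) ⇌ 3 Ca²⁺(aq) + 2 PO₄³⁻(aq)
With Ca²⁺ already at 0.162 mol/L and s small, take [Ca²⁺] ≈ 0.162 mol/L and [PO₄³⁻] = 2s.
Ksp = [Ca²⁺]^3[PO₄³⁻]^2 = (0.162)^3(2s)^2
(2s)^2 = 2.47×10⁻³³ / (0.162)^3 = 5.81×10⁻³¹
s = 3.81×10⁻¹⁶ mol/L

3.81×10⁻¹⁶ M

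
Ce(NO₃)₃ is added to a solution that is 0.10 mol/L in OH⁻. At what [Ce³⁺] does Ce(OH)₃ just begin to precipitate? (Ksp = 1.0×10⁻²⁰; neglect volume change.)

A salt starts to precipitate once the ion product Q reaches its Ksp.
Ce(OH)₃(s) ⇌ Ce³⁺(aq) + 3 OH⁻(aq)
Ksp = [Ce³⁺][OH⁻]^3 = [Ce³⁺](0.10)^3
[Ce³⁺] = 1.0×10⁻²⁰ / (0.10)^3 = 1.0×10⁻¹⁷
[Ce³⁺] = 1.0×10⁻¹⁷ mol/L

1.0×10⁻¹⁷ M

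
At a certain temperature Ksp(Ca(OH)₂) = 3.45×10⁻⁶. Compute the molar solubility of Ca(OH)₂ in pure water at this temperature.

9.52×10⁻³ M

Ca(OH)₂(s) ⇌ Ca²⁺(aq) + 2 OH⁻(aq)
With molar solubility s: [Ca²⁺] = s, [OH⁻] = 2s.
Ksp = [Ca²⁺][OH⁻]^2 = s · (2s)^2 = 4s^3
4s^3 = 3.45×10⁻⁶  ⇒  s^3 = 8.63×10⁻⁷
s = (8.63×10⁻⁷)^(1/3) = 9.52×10⁻³ mol/L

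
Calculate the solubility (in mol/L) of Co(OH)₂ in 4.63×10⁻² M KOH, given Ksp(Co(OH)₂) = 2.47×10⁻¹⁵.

1.15×10⁻¹² M

Co(OH)₂(s) ⇌ Co²⁺(aq) + 2 OH⁻(aq)
OH⁻ is already present at 4.63×10⁻² M. If s mol/L of Co(OH)₂ dissolves, [Co²⁺] = s while [OH⁻] ≈ 4.63×10⁻² M.
Ksp = [Co²⁺][OH⁻]^2 = s(4.63×10⁻²)^2
s = 2.47×10⁻¹⁵ / (4.63×10⁻²)^2 = 1.15×10⁻¹²
s = 1.15×10⁻¹² M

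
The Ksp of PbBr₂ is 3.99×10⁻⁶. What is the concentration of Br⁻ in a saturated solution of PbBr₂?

2.00×10⁻² M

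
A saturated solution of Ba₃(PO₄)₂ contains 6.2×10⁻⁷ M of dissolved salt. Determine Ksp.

Ksp = 9.9×10⁻³⁰

Ba₃(PO₄)₂(s) ⇌ 3 Ba²⁺(aq) + 2 PO₄³⁻(aq)
Let s be the molar solubility. Then [Ba²⁺] = 3s and [PO₄³⁻] = 2s.
Ksp = [Ba²⁺]^3[PO₄³⁻]^2 = (3s)^3 · (2s)^2 = 108s^5
Ksp = 108 × (6.2×10⁻⁷)^5 = 9.9×10⁻³⁰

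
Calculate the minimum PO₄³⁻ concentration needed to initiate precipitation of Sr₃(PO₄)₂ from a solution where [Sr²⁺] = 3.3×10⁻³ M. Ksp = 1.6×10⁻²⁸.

6.7×10⁻¹¹ M

Precipitation begins when Q = Ksp.
Sr₃(PO₄)₂(s) ⇌ 3 Sr²⁺(aq) + 2 PO₄³⁻(aq)
Ksp = [Sr²⁺]^3[PO₄³⁻]^2 = [PO₄³⁻]^2(3.3×10⁻³)^3
[PO₄³⁻]^2 = 1.6×10⁻²⁸ / (3.3×10⁻³)^3 = 4.5×10⁻²¹
[PO₄³⁻] = 6.7×10⁻¹¹ M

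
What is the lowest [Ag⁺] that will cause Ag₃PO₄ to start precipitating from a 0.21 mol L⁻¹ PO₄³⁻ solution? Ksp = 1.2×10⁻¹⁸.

A salt starts to precipitate once the ion product Q reaches its Ksp.
Ag₃PO₄(s) ⇌ 3 Ag⁺(aq) + PO₄³⁻(aq)
Ksp = [Ag⁺]^3[PO₄³⁻] = [Ag⁺]^3(0.21)
[Ag⁺]^3 = 1.2×10⁻¹⁸ / (0.21) = 5.7×10⁻¹⁸
[Ag⁺] = 1.8×10⁻⁶ mol L⁻¹

1.8×10⁻⁶ M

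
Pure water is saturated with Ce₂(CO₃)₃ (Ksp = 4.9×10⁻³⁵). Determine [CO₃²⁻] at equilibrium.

Ce₂(CO₃)₃(s) ⇌ 2 Ce³⁺(aq) + 3 CO₃²⁻(aq)
Let s be the molar solubility. Then [Ce³⁺] = 2s and [CO₃²⁻] = 3s.
Ksp = [Ce³⁺]^2[CO₃²⁻]^3 = (2s)^2 · (3s)^3 = 108s^5 = 4.9×10⁻³⁵
s = 5.4×10⁻⁸ mol/L
[CO₃²⁻] = 3s = 1.6×10⁻⁷ mol/L

1.6×10⁻⁷ M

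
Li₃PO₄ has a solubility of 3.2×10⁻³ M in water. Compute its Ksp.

Li₃PO₄(s) ⇌ 3 Li⁺(aq) + PO₄³⁻(aq)
If s mol/L of Li₃PO₄ dissolves, [Li⁺] = 3s and [PO₄³⁻] = s.
Ksp = [Li⁺]^3[PO₄³⁻] = (3s)^3 · s = 27s^4
Ksp = 27 × (3.2×10⁻³)^4 = 2.8×10⁻⁹

Ksp = 2.8×10⁻⁹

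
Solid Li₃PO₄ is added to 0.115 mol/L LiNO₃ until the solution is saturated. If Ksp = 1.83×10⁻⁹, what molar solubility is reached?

1.20×10⁻⁶ M

Li₃PO₄(s) ⇌ 3 Li⁺(aq) + PO₄³⁻(aq)
With Li⁺ already at 0.115 mol/L and s small, take [Li⁺] ≈ 0.115 mol/L and [PO₄³⁻] = s.
Ksp = [Li⁺]^3[PO₄³⁻] = (0.115)^3s
s = 1.83×10⁻⁹ / (0.115)^3 = 1.20×10⁻⁶
s = 1.20×10⁻⁶ mol/L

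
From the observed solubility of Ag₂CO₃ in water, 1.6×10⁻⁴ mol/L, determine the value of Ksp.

Ksp = 1.6×10⁻¹¹

Ag₂CO₃(s) ⇌ 2 Ag⁺(aq) + CO₃²⁻(aq)
With molar solubility s: [Ag⁺] = 2s, [CO₃²⁻] = s.
Ksp = [Ag⁺]^2[CO₃²⁻] = (2s)^2 · s = 4s^3
Ksp = 4 × (1.6×10⁻⁴)^3 = 1.6×10⁻¹¹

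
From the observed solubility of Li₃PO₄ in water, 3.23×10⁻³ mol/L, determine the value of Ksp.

Ksp = 2.94×10⁻⁹

Li₃PO₄(s) ⇌ 3 Li⁺(aq) + PO₄³⁻(aq)
With molar solubility s: [Li⁺] = 3s, [PO₄³⁻] = s.
Ksp = [Li⁺]^3[PO₄³⁻] = (3s)^3 · s = 27s^4
Ksp = 27 × (3.23×10⁻³)^4 = 2.94×10⁻⁹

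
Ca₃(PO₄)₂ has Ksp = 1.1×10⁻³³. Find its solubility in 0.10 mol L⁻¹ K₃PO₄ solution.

Ca₃(PO₄)₂(s) ⇌ 3 Ca²⁺(aq) + 2 PO₄³⁻(aq)
Let s be the solubility of Ca₃(PO₄)₂ here. The common ion gives [PO₄³⁻] ≈ 0.10 mol L⁻¹, and [Ca²⁺] = 3s.
Ksp = [Ca²⁺]^3[PO₄³⁻]^2 = (3s)^3(0.10)^2
(3s)^3 = 1.1×10⁻³³ / (0.10)^2 = 1.1×10⁻³¹
s = 1.6×10⁻¹¹ mol L⁻¹

1.6×10⁻¹¹ M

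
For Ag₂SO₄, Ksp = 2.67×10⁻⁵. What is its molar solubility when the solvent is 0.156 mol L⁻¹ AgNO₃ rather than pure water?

1.10×10⁻³ M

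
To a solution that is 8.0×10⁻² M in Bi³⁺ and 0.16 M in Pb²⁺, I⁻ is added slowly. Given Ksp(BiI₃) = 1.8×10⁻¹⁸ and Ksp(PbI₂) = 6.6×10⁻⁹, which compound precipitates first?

BiI₃

Precipitation begins when Q = Ksp.
For BiI₃: [I⁻] = (Ksp/[Bi³⁺])^(1/3) = 2.8×10⁻⁶ M
For PbI₂: [I⁻] = (Ksp/[Pb²⁺])^(1/2) = 2.0×10⁻⁴ M
BiI₃ requires the lower [I⁻], so it precipitates first.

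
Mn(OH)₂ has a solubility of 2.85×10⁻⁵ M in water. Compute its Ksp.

Ksp = 9.26×10⁻¹⁴

Mn(OH)₂(s) ⇌ Mn²⁺(aq) + 2 OH⁻(aq)
With molar solubility s: [Mn²⁺] = s, [OH⁻] = 2s.
Ksp = [Mn²⁺][OH⁻]^2 = s · (2s)^2 = 4s^3
Ksp = 4 × (2.85×10⁻⁵)^3 = 9.26×10⁻¹⁴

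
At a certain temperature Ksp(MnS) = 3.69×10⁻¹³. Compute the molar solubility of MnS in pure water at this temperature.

6.07×10⁻⁷ M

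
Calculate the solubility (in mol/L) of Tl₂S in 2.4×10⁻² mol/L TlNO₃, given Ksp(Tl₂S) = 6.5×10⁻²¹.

1.1×10⁻¹⁷ M

Tl₂S(s) ⇌ 2 Tl⁺(aq) + S²⁻(aq)
With Tl⁺ already at 2.4×10⁻² mol/L and s small, take [Tl⁺] ≈ 2.4×10⁻² mol/L and [S²⁻] = s.
Ksp = [Tl⁺]^2[S²⁻] = (2.4×10⁻²)^2s
s = 6.5×10⁻²¹ / (2.4×10⁻²)^2 = 1.1×10⁻¹⁷
s = 1.1×10⁻¹⁷ mol/L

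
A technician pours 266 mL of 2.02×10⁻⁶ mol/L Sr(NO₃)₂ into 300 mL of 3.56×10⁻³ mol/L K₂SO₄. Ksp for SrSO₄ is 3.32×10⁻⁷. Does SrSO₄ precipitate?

No

Total volume after mixing = 266 + 300 = 566 mL.
[Sr²⁺] = (2.02×10⁻⁶)(266)/566 = 9.49×10⁻⁷ mol/L
[SO₄²⁻] = (3.56×10⁻³)(300)/566 = 1.89×10⁻³ mol/L
Q = [Sr²⁺][SO₄²⁻] = 1.79×10⁻⁹
Since Q (1.79×10⁻⁹) is less than Ksp (3.32×10⁻⁷), no SrSO₄ precipitates.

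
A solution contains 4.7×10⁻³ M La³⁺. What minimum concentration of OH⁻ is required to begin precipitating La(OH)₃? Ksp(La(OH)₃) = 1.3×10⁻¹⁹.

Precipitation begins when Q = Ksp.
La(OH)₃(s) ⇌ La³⁺(aq) + 3 OH⁻(aq)
Ksp = [La³⁺][OH⁻]^3 = [OH⁻]^3(4.7×10⁻³)
[OH⁻]^3 = 1.3×10⁻¹⁹ / (4.7×10⁻³) = 2.8×10⁻¹⁷
[OH⁻] = 3.0×10⁻⁶ M

3.0×10⁻⁶ M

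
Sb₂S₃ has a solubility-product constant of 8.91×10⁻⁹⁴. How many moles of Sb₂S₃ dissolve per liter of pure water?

9.62×10⁻²⁰ M

Sb₂S₃(s) ⇌ 2 Sb³⁺(aq) + 3 S²⁻(aq)
Call the molar solubility s, so that [Sb³⁺] = 2s and [S²⁻] = 3s.
Ksp = [Sb³⁺]^2[S²⁻]^3 = (2s)^2 · (3s)^3 = 108s^5
108s^5 = 8.91×10⁻⁹⁴  ⇒  s^5 = 8.25×10⁻⁹⁶
Taking the 5th root, s = 9.62×10⁻²⁰ M.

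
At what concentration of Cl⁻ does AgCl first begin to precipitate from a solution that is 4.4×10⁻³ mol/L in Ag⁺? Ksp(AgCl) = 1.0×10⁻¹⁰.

2.3×10⁻⁸ M

A salt starts to precipitate once the ion product Q reaches its Ksp.
AgCl(s) ⇌ Ag⁺(aq) + Cl⁻(aq)
Ksp = [Ag⁺][Cl⁻] = [Cl⁻](4.4×10⁻³)
[Cl⁻] = 1.0×10⁻¹⁰ / (4.4×10⁻³) = 2.3×10⁻⁸
[Cl⁻] = 2.3×10⁻⁸ mol/L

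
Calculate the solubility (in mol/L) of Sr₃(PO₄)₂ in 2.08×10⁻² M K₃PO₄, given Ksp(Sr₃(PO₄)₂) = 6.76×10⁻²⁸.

Sr₃(PO₄)₂(s) ⇌ 3 Sr²⁺(aq) + 2 PO₄³⁻(aq)
With PO₄³⁻ already at 2.08×10⁻² M and s small, take [PO₄³⁻] ≈ 2.08×10⁻² M and [Sr²⁺] = 3s.
Ksp = [Sr²⁺]^3[PO₄³⁻]^2 = (3s)^3(2.08×10⁻²)^2
(3s)^3 = 6.76×10⁻²⁸ / (2.08×10⁻²)^2 = 1.56×10⁻²⁴
s = 3.87×10⁻⁹ M

3.87×10⁻⁹ M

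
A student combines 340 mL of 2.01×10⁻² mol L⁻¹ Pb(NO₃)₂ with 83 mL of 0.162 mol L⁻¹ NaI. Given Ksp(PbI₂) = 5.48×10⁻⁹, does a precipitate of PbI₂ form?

After mixing, V = 340 mL + 83 mL = 423 mL.
[Pb²⁺] = (2.01×10⁻²)(340)/423 = 1.62×10⁻² mol L⁻¹
[I⁻] = (0.162)(83)/423 = 3.18×10⁻² mol L⁻¹
Q = [Pb²⁺][I⁻]^2 = 1.63×10⁻⁵
Since Q (1.63×10⁻⁵) exceeds Ksp (5.48×10⁻⁹), PbI₂ will precipitate.

Yes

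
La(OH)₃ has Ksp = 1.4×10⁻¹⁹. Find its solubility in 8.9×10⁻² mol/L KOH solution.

La(OH)₃(s) ⇌ La³⁺(aq) + 3 OH⁻(aq)
OH⁻ is already present at 8.9×10⁻² mol/L. If s mol/L of La(OH)₃ dissolves, [La³⁺] = s while [OH⁻] ≈ 8.9×10⁻² mol/L.
Ksp = [La³⁺][OH⁻]^3 = s(8.9×10⁻²)^3
s = 1.4×10⁻¹⁹ / (8.9×10⁻²)^3 = 2.0×10⁻¹⁶
s = 2.0×10⁻¹⁶ mol/L

2.0×10⁻¹⁶ M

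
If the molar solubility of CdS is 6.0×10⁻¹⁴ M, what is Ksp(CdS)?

CdS(s) ⇌ Cd²⁺(aq) + S²⁻(aq)
Let s be the molar solubility. Then [Cd²⁺] = s and [S²⁻] = s.
Ksp = [Cd²⁺][S²⁻] = s · s = s^2
Ksp = (6.0×10⁻¹⁴)^2 = 3.6×10⁻²⁷

Ksp = 3.6×10⁻²⁷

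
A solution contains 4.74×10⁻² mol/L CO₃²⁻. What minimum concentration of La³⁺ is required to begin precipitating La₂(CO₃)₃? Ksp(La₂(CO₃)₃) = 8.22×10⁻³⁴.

Precipitation begins when Q = Ksp.
La₂(CO₃)₃(s) ⇌ 2 La³⁺(aq) + 3 CO₃²⁻(aq)
Ksp = [La³⁺]^2[CO₃²⁻]^3 = [La³⁺]^2(4.74×10⁻²)^3
[La³⁺]^2 = 8.22×10⁻³⁴ / (4.74×10⁻²)^3 = 7.72×10⁻³⁰
[La³⁺] = 2.78×10⁻¹⁵ mol/L

2.78×10⁻¹⁵ M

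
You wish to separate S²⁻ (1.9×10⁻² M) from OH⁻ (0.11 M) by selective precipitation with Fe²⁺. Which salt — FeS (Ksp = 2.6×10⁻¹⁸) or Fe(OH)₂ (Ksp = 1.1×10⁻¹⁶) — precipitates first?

FeS

The threshold for precipitation is Q = Ksp.
For FeS: [Fe²⁺] = (Ksp/[S²⁻]) = 1.4×10⁻¹⁶ M
For Fe(OH)₂: [Fe²⁺] = (Ksp/[OH⁻]^2) = 9.1×10⁻¹⁵ M
Since FeS needs less Fe²⁺ to reach saturation, it precipitates first.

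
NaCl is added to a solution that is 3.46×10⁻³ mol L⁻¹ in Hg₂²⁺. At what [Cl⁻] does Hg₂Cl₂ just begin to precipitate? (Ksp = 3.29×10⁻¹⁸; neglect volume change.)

Precipitation of each salt begins when its ion product equals Ksp.
Hg₂Cl₂(s) ⇌ Hg₂²⁺(aq) + 2 Cl⁻(aq)
Ksp = [Hg₂²⁺][Cl⁻]^2 = [Cl⁻]^2(3.46×10⁻³)
[Cl⁻]^2 = 3.29×10⁻¹⁸ / (3.46×10⁻³) = 9.51×10⁻¹⁶
[Cl⁻] = 3.08×10⁻⁸ mol L⁻¹

3.08×10⁻⁸ M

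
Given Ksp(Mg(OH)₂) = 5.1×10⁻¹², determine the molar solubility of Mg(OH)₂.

1.1×10⁻⁴ M

Mg(OH)₂(s) ⇌ Mg²⁺(aq) + 2 OH⁻(aq)
With molar solubility s: [Mg²⁺] = s, [OH⁻] = 2s.
Ksp = [Mg²⁺][OH⁻]^2 = s · (2s)^2 = 4s^3
4s^3 = 5.1×10⁻¹²  ⇒  s^3 = 1.3×10⁻¹²
s = 1.1×10⁻⁴ mol L⁻¹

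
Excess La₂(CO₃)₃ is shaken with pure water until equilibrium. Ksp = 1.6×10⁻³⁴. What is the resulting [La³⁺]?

La₂(CO₃)₃(s) ⇌ 2 La³⁺(aq) + 3 CO₃²⁻(aq)
Let s be the molar solubility. Then [La³⁺] = 2s and [CO₃²⁻] = 3s.
Ksp = [La³⁺]^2[CO₃²⁻]^3 = (2s)^2 · (3s)^3 = 108s^5 = 1.6×10⁻³⁴
s = 6.8×10⁻⁸ M
[La³⁺] = 2s = 1.4×10⁻⁷ M

1.4×10⁻⁷ M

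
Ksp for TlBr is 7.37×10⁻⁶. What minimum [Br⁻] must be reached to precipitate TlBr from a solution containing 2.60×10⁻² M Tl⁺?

2.83×10⁻⁴ M

Precipitation of each salt begins when its ion product equals Ksp.
TlBr(s) ⇌ Tl⁺(aq) + Br⁻(aq)
Ksp = [Tl⁺][Br⁻] = [Br⁻](2.60×10⁻²)
[Br⁻] = 7.37×10⁻⁶ / (2.60×10⁻²) = 2.83×10⁻⁴
[Br⁻] = 2.83×10⁻⁴ M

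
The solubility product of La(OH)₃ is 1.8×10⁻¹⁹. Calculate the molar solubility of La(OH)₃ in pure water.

9.0×10⁻⁶ M

La(OH)₃(s) ⇌ La³⁺(aq) + 3 OH⁻(aq)
With molar solubility s: [La³⁺] = s, [OH⁻] = 3s.
Ksp = [La³⁺][OH⁻]^3 = s · (3s)^3 = 27s^4
27s^4 = 1.8×10⁻¹⁹  ⇒  s^4 = 6.7×10⁻²¹
s = 9.0×10⁻⁶ mol L⁻¹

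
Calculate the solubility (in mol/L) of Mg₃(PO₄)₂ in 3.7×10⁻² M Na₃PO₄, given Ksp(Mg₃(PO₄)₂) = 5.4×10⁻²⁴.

Mg₃(PO₄)₂(s) ⇌ 3 Mg²⁺(aq) + 2 PO₄³⁻(aq)
The solution already contains PO₄³⁻ at 3.7×10⁻² M. Let s be the molar solubility of Mg₃(PO₄)₂.
[PO₄³⁻] ≈ 3.7×10⁻² M (common ion dominates); [Mg²⁺] = 3s.
Ksp = [Mg²⁺]^3[PO₄³⁻]^2 = (3s)^3(3.7×10⁻²)^2
(3s)^3 = 5.4×10⁻²⁴ / (3.7×10⁻²)^2 = 3.9×10⁻²¹
s = 5.3×10⁻⁸ M

5.3×10⁻⁸ M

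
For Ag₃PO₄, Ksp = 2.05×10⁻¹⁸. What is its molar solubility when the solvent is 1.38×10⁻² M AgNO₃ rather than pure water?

7.80×10⁻¹³ M

Ag₃PO₄(s) ⇌ 3 Ag⁺(aq) + PO₄³⁻(aq)
Let s be the solubility of Ag₃PO₄ here. The common ion gives [Ag⁺] ≈ 1.38×10⁻² M, and [PO₄³⁻] = s.
Ksp = [Ag⁺]^3[PO₄³⁻] = (1.38×10⁻²)^3s
s = 2.05×10⁻¹⁸ / (1.38×10⁻²)^3 = 7.80×10⁻¹³
s = 7.80×10⁻¹³ M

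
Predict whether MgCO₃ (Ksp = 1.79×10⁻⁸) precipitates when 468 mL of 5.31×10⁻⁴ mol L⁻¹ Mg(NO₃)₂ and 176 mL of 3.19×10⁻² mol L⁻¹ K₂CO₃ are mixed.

The combined volume is 644 mL.
[Mg²⁺] = (5.31×10⁻⁴)(468)/644 = 3.86×10⁻⁴ mol L⁻¹
[CO₃²⁻] = (3.19×10⁻²)(176)/644 = 8.72×10⁻³ mol L⁻¹
Q = [Mg²⁺][CO₃²⁻] = 3.36×10⁻⁶
Since Q (3.36×10⁻⁶) exceeds Ksp (1.79×10⁻⁸), MgCO₃ will precipitate.

Yes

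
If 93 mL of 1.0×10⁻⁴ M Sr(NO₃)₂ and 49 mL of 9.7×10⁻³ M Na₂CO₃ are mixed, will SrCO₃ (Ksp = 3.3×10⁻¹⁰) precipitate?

The combined volume is 142 mL.
[Sr²⁺] = (1.0×10⁻⁴)(93)/142 = 6.5×10⁻⁵ M
[CO₃²⁻] = (9.7×10⁻³)(49)/142 = 3.3×10⁻³ M
Q = [Sr²⁺][CO₃²⁻] = 2.2×10⁻⁷
Q = 2.2×10⁻⁷ > Ksp = 3.3×10⁻¹⁰, so the solution is supersaturated and SrCO₃ precipitates.

Yes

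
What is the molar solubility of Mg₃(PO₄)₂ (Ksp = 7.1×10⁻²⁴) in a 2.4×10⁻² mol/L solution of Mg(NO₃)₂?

Mg₃(PO₄)₂(s) ⇌ 3 Mg²⁺(aq) + 2 PO₄³⁻(aq)
With Mg²⁺ already at 2.4×10⁻² mol/L and s small, take [Mg²⁺] ≈ 2.4×10⁻² mol/L and [PO₄³⁻] = 2s.
Ksp = [Mg²⁺]^3[PO₄³⁻]^2 = (2.4×10⁻²)^3(2s)^2
(2s)^2 = 7.1×10⁻²⁴ / (2.4×10⁻²)^3 = 5.1×10⁻¹⁹
s = 3.6×10⁻¹⁰ mol/L

3.6×10⁻¹⁰ M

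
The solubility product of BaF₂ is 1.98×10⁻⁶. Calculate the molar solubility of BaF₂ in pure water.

7.91×10⁻³ M

BaF₂(s) ⇌ Ba²⁺(aq) + 2 F⁻(aq)
With molar solubility s: [Ba²⁺] = s, [F⁻] = 2s.
Ksp = [Ba²⁺][F⁻]^2 = s · (2s)^2 = 4s^3
4s^3 = 1.98×10⁻⁶  ⇒  s^3 = 4.95×10⁻⁷
s = (4.95×10⁻⁷)^(1/3) = 7.91×10⁻³ M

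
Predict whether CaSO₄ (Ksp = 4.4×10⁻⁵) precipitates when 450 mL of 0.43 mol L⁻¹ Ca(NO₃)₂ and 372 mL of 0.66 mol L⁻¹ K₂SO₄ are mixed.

The combined volume is 822 mL.
[Ca²⁺] = (0.43)(450)/822 = 0.24 mol L⁻¹
[SO₄²⁻] = (0.66)(372)/822 = 0.30 mol L⁻¹
Q = [Ca²⁺][SO₄²⁻] = 7.0×10⁻²
Because Q > Ksp (7.0×10⁻² vs 4.4×10⁻⁵), a precipitate of CaSO₄ forms.

Yes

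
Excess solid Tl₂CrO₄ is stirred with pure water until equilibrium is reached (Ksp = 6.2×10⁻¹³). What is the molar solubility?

Tl₂CrO₄(s) ⇌ 2 Tl⁺(aq) + CrO₄²⁻(aq)
If s mol/L of Tl₂CrO₄ dissolves, [Tl⁺] = 2s and [CrO₄²⁻] = s.
Ksp = [Tl⁺]^2[CrO₄²⁻] = (2s)^2 · s = 4s^3
4s^3 = 6.2×10⁻¹³  ⇒  s^3 = 1.6×10⁻¹³
s = (1.6×10⁻¹³)^(1/3) = 5.4×10⁻⁵ mol/L

5.4×10⁻⁵ M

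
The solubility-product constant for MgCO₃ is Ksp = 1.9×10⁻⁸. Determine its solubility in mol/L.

MgCO₃(s) ⇌ Mg²⁺(aq) + CO₃²⁻(aq)
With molar solubility s: [Mg²⁺] = s, [CO₃²⁻] = s.
Ksp = [Mg²⁺][CO₃²⁻] = s · s = s^2
s^2 = 1.9×10⁻⁸
Taking the 2nd root, s = 1.4×10⁻⁴ mol/L.

1.4×10⁻⁴ M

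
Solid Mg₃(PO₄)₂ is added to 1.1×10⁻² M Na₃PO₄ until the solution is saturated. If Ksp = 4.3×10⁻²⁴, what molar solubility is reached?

1.1×10⁻⁷ M

Mg₃(PO₄)₂(s) ⇌ 3 Mg²⁺(aq) + 2 PO₄³⁻(aq)
With PO₄³⁻ already at 1.1×10⁻² M and s small, take [PO₄³⁻] ≈ 1.1×10⁻² M and [Mg²⁺] = 3s.
Ksp = [Mg²⁺]^3[PO₄³⁻]^2 = (3s)^3(1.1×10⁻²)^2
(3s)^3 = 4.3×10⁻²⁴ / (1.1×10⁻²)^2 = 3.6×10⁻²⁰
s = 1.1×10⁻⁷ M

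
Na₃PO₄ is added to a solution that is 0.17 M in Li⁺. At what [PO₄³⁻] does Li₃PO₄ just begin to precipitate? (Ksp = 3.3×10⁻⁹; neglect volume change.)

6.7×10⁻⁷ M

Each salt precipitates once Q = Ksp for that salt.
Li₃PO₄(s) ⇌ 3 Li⁺(aq) + PO₄³⁻(aq)
Ksp = [Li⁺]^3[PO₄³⁻] = [PO₄³⁻](0.17)^3
[PO₄³⁻] = 3.3×10⁻⁹ / (0.17)^3 = 6.7×10⁻⁷
[PO₄³⁻] = 6.7×10⁻⁷ M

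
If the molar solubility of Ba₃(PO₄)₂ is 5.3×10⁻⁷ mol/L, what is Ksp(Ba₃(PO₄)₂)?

Ksp = 4.5×10⁻³⁰

Ba₃(PO₄)₂(s) ⇌ 3 Ba²⁺(aq) + 2 PO₄³⁻(aq)
Let s be the molar solubility. Then [Ba²⁺] = 3s and [PO₄³⁻] = 2s.
Ksp = [Ba²⁺]^3[PO₄³⁻]^2 = (3s)^3 · (2s)^2 = 108s^5
Ksp = 108 × (5.3×10⁻⁷)^5 = 4.5×10⁻³⁰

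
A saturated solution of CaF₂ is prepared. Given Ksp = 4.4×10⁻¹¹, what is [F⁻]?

4.4×10⁻⁴ M

CaF₂(s) ⇌ Ca²⁺(aq) + 2 F⁻(aq)
Call the molar solubility s, so that [Ca²⁺] = s and [F⁻] = 2s.
Ksp = [Ca²⁺][F⁻]^2 = s · (2s)^2 = 4s^3 = 4.4×10⁻¹¹
s = 2.2×10⁻⁴ M
[F⁻] = 2s = 4.4×10⁻⁴ M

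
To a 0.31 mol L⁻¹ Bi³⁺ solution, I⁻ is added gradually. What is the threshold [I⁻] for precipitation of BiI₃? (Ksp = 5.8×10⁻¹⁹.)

1.2×10⁻⁶ M

A salt starts to precipitate once the ion product Q reaches its Ksp.
BiI₃(s) ⇌ Bi³⁺(aq) + 3 I⁻(aq)
Ksp = [Bi³⁺][I⁻]^3 = [I⁻]^3(0.31)
[I⁻]^3 = 5.8×10⁻¹⁹ / (0.31) = 1.9×10⁻¹⁸
[I⁻] = 1.2×10⁻⁶ mol L⁻¹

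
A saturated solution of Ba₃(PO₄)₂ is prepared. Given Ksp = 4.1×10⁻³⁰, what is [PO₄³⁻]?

1.0×10⁻⁶ M

Ba₃(PO₄)₂(s) ⇌ 3 Ba²⁺(aq) + 2 PO₄³⁻(aq)
Let s be the molar solubility. Then [Ba²⁺] = 3s and [PO₄³⁻] = 2s.
Ksp = [Ba²⁺]^3[PO₄³⁻]^2 = (3s)^3 · (2s)^2 = 108s^5 = 4.1×10⁻³⁰
s = 5.2×10⁻⁷ M
[PO₄³⁻] = 2s = 1.0×10⁻⁶ M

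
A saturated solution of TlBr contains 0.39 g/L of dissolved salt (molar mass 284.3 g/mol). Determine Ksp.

Ksp = 1.9×10⁻⁶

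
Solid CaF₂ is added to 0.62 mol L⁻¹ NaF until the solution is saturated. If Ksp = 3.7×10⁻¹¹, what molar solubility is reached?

CaF₂(s) ⇌ Ca²⁺(aq) + 2 F⁻(aq)
F⁻ is already present at 0.62 mol L⁻¹. If s mol/L of CaF₂ dissolves, [Ca²⁺] = s while [F⁻] ≈ 0.62 mol L⁻¹.
Ksp = [Ca²⁺][F⁻]^2 = s(0.62)^2
s = 3.7×10⁻¹¹ / (0.62)^2 = 9.6×10⁻¹¹
s = 9.6×10⁻¹¹ mol L⁻¹

9.6×10⁻¹¹ M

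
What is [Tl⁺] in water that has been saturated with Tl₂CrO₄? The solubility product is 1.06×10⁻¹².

Tl₂CrO₄(s) ⇌ 2 Tl⁺(aq) + CrO₄²⁻(aq)
With molar solubility s: [Tl⁺] = 2s, [CrO₄²⁻] = s.
Ksp = [Tl⁺]^2[CrO₄²⁻] = (2s)^2 · s = 4s^3 = 1.06×10⁻¹²
s = 6.42×10⁻⁵ mol/L
[Tl⁺] = 2s = 1.28×10⁻⁴ mol/L

1.28×10⁻⁴ M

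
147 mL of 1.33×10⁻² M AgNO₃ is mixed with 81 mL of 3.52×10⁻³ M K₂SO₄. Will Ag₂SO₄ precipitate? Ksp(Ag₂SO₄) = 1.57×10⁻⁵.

No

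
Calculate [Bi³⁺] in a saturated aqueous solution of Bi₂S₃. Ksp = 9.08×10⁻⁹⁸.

3.06×10⁻²⁰ M

Bi₂S₃(s) ⇌ 2 Bi³⁺(aq) + 3 S²⁻(aq)
If s mol/L of Bi₂S₃ dissolves, [Bi³⁺] = 2s and [S²⁻] = 3s.
Ksp = [Bi³⁺]^2[S²⁻]^3 = (2s)^2 · (3s)^3 = 108s^5 = 9.08×10⁻⁹⁸
s = 1.53×10⁻²⁰ mol L⁻¹
[Bi³⁺] = 2s = 3.06×10⁻²⁰ mol L⁻¹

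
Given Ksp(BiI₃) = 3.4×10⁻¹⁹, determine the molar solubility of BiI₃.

BiI₃(s) ⇌ Bi³⁺(aq) + 3 I⁻(aq)
For each mole of BiI₃ that dissolves per liter, [Bi³⁺] = s and [I⁻] = 3s; let s denote this solubility.
Ksp = [Bi³⁺][I⁻]^3 = s · (3s)^3 = 27s^4
27s^4 = 3.4×10⁻¹⁹  ⇒  s^4 = 1.3×10⁻²⁰
Taking the 4th root, s = 1.1×10⁻⁵ mol/L.

1.1×10⁻⁵ M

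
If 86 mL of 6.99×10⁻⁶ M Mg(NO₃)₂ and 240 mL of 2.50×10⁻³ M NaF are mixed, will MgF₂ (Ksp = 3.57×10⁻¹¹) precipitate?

Total volume after mixing = 86 + 240 = 326 mL.
[Mg²⁺] = (6.99×10⁻⁶)(86)/326 = 1.84×10⁻⁶ M
[F⁻] = (2.50×10⁻³)(240)/326 = 1.84×10⁻³ M
Q = [Mg²⁺][F⁻]^2 = 6.25×10⁻¹²
Q < Ksp (6.25×10⁻¹² vs 3.57×10⁻¹¹); the solution remains unsaturated and no precipitate forms.

No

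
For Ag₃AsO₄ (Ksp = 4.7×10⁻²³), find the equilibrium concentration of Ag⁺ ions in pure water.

Ag₃AsO₄(s) ⇌ 3 Ag⁺(aq) + AsO₄³⁻(aq)
If s mol/L of Ag₃AsO₄ dissolves, [Ag⁺] = 3s and [AsO₄³⁻] = s.
Ksp = [Ag⁺]^3[AsO₄³⁻] = (3s)^3 · s = 27s^4 = 4.7×10⁻²³
s = 1.1×10⁻⁶ mol L⁻¹
[Ag⁺] = 3s = 3.4×10⁻⁶ mol L⁻¹

3.4×10⁻⁶ M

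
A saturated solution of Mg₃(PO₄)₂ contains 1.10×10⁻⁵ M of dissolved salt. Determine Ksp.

Ksp = 1.74×10⁻²³

Mg₃(PO₄)₂(s) ⇌ 3 Mg²⁺(aq) + 2 PO₄³⁻(aq)
Let s be the molar solubility. Then [Mg²⁺] = 3s and [PO₄³⁻] = 2s.
Ksp = [Mg²⁺]^3[PO₄³⁻]^2 = (3s)^3 · (2s)^2 = 108s^5
Ksp = 108 × (1.10×10⁻⁵)^5 = 1.74×10⁻²³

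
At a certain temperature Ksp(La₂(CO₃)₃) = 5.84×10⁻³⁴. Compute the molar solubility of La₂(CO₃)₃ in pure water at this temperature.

8.84×10⁻⁸ M

La₂(CO₃)₃(s) ⇌ 2 La³⁺(aq) + 3 CO₃²⁻(aq)
With molar solubility s: [La³⁺] = 2s, [CO₃²⁻] = 3s.
Ksp = [La³⁺]^2[CO₃²⁻]^3 = (2s)^2 · (3s)^3 = 108s^5
108s^5 = 5.84×10⁻³⁴  ⇒  s^5 = 5.41×10⁻³⁶
s = (5.41×10⁻³⁶)^(1/5) = 8.84×10⁻⁸ mol L⁻¹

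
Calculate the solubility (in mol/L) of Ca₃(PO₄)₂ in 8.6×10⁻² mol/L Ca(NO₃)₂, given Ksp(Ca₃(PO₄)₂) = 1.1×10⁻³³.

Ca₃(PO₄)₂(s) ⇌ 3 Ca²⁺(aq) + 2 PO₄³⁻(aq)
Let s be the solubility of Ca₃(PO₄)₂ here. The common ion gives [Ca²⁺] ≈ 8.6×10⁻² mol/L, and [PO₄³⁻] = 2s.
Ksp = [Ca²⁺]^3[PO₄³⁻]^2 = (8.6×10⁻²)^3(2s)^2
(2s)^2 = 1.1×10⁻³³ / (8.6×10⁻²)^3 = 1.7×10⁻³⁰
s = 6.6×10⁻¹⁶ mol/L

6.6×10⁻¹⁶ M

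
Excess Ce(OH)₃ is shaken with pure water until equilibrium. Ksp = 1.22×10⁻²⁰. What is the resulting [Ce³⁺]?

4.61×10⁻⁶ M

Ce(OH)₃(s) ⇌ Ce³⁺(aq) + 3 OH⁻(aq)
If s mol/L of Ce(OH)₃ dissolves, [Ce³⁺] = s and [OH⁻] = 3s.
Ksp = [Ce³⁺][OH⁻]^3 = s · (3s)^3 = 27s^4 = 1.22×10⁻²⁰
s = 4.61×10⁻⁶ mol/L
[Ce³⁺] = s = 4.61×10⁻⁶ mol/L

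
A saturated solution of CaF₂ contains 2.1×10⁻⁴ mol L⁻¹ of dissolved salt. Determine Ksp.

Ksp = 3.7×10⁻¹¹

CaF₂(s) ⇌ Ca²⁺(aq) + 2 F⁻(aq)
Let s be the molar solubility. Then [Ca²⁺] = s and [F⁻] = 2s.
Ksp = [Ca²⁺][F⁻]^2 = s · (2s)^2 = 4s^3
Ksp = 4 × (2.1×10⁻⁴)^3 = 3.7×10⁻¹¹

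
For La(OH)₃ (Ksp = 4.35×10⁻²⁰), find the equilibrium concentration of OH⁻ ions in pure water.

1.90×10⁻⁵ M

La(OH)₃(s) ⇌ La³⁺(aq) + 3 OH⁻(aq)
For each mole of La(OH)₃ that dissolves per liter, [La³⁺] = s and [OH⁻] = 3s; let s denote this solubility.
Ksp = [La³⁺][OH⁻]^3 = s · (3s)^3 = 27s^4 = 4.35×10⁻²⁰
s = 6.34×10⁻⁶ M
[OH⁻] = 3s = 1.90×10⁻⁵ M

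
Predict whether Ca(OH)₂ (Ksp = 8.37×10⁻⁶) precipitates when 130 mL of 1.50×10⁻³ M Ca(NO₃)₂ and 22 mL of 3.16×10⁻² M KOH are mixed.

No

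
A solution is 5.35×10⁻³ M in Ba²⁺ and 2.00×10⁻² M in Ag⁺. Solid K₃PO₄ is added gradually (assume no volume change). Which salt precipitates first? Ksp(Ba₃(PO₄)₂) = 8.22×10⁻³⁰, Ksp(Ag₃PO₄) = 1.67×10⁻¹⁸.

Ag₃PO₄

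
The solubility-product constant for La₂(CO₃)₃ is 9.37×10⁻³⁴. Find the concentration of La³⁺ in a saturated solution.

La₂(CO₃)₃(s) ⇌ 2 La³⁺(aq) + 3 CO₃²⁻(aq)
For each mole of La₂(CO₃)₃ that dissolves per liter, [La³⁺] = 2s and [CO₃²⁻] = 3s; let s denote this solubility.
Ksp = [La³⁺]^2[CO₃²⁻]^3 = (2s)^2 · (3s)^3 = 108s^5 = 9.37×10⁻³⁴
s = 9.72×10⁻⁸ M
[La³⁺] = 2s = 1.94×10⁻⁷ M

1.94×10⁻⁷ M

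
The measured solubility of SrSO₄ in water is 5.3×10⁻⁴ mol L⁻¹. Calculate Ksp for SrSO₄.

Ksp = 2.8×10⁻⁷

SrSO₄(s) ⇌ Sr²⁺(aq) + SO₄²⁻(aq)
If s mol/L of SrSO₄ dissolves, [Sr²⁺] = s and [SO₄²⁻] = s.
Ksp = [Sr²⁺][SO₄²⁻] = s · s = s^2
Ksp = (5.3×10⁻⁴)^2 = 2.8×10⁻⁷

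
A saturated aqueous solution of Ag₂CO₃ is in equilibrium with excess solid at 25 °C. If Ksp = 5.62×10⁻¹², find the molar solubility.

Ag₂CO₃(s) ⇌ 2 Ag⁺(aq) + CO₃²⁻(aq)
If s mol/L of Ag₂CO₃ dissolves, [Ag⁺] = 2s and [CO₃²⁻] = s.
Ksp = [Ag⁺]^2[CO₃²⁻] = (2s)^2 · s = 4s^3
4s^3 = 5.62×10⁻¹²  ⇒  s^3 = 1.41×10⁻¹²
s = (1.41×10⁻¹²)^(1/3) = 1.12×10⁻⁴ mol/L

1.12×10⁻⁴ M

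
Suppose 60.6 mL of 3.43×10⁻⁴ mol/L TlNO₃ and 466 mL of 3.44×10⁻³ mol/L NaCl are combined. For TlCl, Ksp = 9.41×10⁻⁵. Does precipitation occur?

No

The combined volume is 526.6 mL.
[Tl⁺] = (3.43×10⁻⁴)(60.6)/526.6 = 3.95×10⁻⁵ mol/L
[Cl⁻] = (3.44×10⁻³)(466)/526.6 = 3.04×10⁻³ mol/L
Q = [Tl⁺][Cl⁻] = 1.20×10⁻⁷
Since Q (1.20×10⁻⁷) is less than Ksp (9.41×10⁻⁵), no TlCl precipitates.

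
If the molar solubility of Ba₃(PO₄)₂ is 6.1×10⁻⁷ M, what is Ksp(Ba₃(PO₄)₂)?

Ksp = 9.1×10⁻³⁰

Ba₃(PO₄)₂(s) ⇌ 3 Ba²⁺(aq) + 2 PO₄³⁻(aq)
Let s be the molar solubility. Then [Ba²⁺] = 3s and [PO₄³⁻] = 2s.
Ksp = [Ba²⁺]^3[PO₄³⁻]^2 = (3s)^3 · (2s)^2 = 108s^5
Ksp = 108 × (6.1×10⁻⁷)^5 = 9.1×10⁻³⁰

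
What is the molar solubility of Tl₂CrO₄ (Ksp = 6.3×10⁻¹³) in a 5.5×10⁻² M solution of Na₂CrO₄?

Tl₂CrO₄(s) ⇌ 2 Tl⁺(aq) + CrO₄²⁻(aq)
CrO₄²⁻ is already present at 5.5×10⁻² M. If s mol/L of Tl₂CrO₄ dissolves, [Tl⁺] = 2s while [CrO₄²⁻] ≈ 5.5×10⁻² M.
Ksp = [Tl⁺]^2[CrO₄²⁻] = (2s)^2(5.5×10⁻²)
(2s)^2 = 6.3×10⁻¹³ / (5.5×10⁻²) = 1.1×10⁻¹¹
s = 1.7×10⁻⁶ M

1.7×10⁻⁶ M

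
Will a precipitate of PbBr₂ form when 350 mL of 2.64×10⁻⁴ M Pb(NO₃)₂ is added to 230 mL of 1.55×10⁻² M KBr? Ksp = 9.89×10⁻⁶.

After mixing, V = 350 mL + 230 mL = 580 mL.
[Pb²⁺] = (2.64×10⁻⁴)(350)/580 = 1.59×10⁻⁴ M
[Br⁻] = (1.55×10⁻²)(230)/580 = 6.15×10⁻³ M
Q = [Pb²⁺][Br⁻]^2 = 6.02×10⁻⁹
Since Q (6.02×10⁻⁹) is less than Ksp (9.89×10⁻⁶), no PbBr₂ precipitates.

No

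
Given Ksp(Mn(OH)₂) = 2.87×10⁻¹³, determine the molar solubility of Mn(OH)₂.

Mn(OH)₂(s) ⇌ Mn²⁺(aq) + 2 OH⁻(aq)
For each mole of Mn(OH)₂ that dissolves per liter, [Mn²⁺] = s and [OH⁻] = 2s; let s denote this solubility.
Ksp = [Mn²⁺][OH⁻]^2 = s · (2s)^2 = 4s^3
4s^3 = 2.87×10⁻¹³  ⇒  s^3 = 7.18×10⁻¹⁴
Taking the 3rd root, s = 4.16×10⁻⁵ mol L⁻¹.

4.16×10⁻⁵ M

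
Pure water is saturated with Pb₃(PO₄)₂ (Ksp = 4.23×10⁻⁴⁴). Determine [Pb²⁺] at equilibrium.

2.49×10⁻⁹ M

Pb₃(PO₄)₂(s) ⇌ 3 Pb²⁺(aq) + 2 PO₄³⁻(aq)
Let s be the molar solubility. Then [Pb²⁺] = 3s and [PO₄³⁻] = 2s.
Ksp = [Pb²⁺]^3[PO₄³⁻]^2 = (3s)^3 · (2s)^2 = 108s^5 = 4.23×10⁻⁴⁴
s = 8.29×10⁻¹⁰ mol/L
[Pb²⁺] = 3s = 2.49×10⁻⁹ mol/L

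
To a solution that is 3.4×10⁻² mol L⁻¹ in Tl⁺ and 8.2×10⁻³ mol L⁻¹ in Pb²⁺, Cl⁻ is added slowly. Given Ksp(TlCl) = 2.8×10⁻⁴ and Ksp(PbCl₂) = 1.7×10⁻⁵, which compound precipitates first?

A salt starts to precipitate once the ion product Q reaches its Ksp.
For TlCl: [Cl⁻] = (Ksp/[Tl⁺]) = 8.2×10⁻³ mol L⁻¹
For PbCl₂: [Cl⁻] = (Ksp/[Pb²⁺])^(1/2) = 4.6×10⁻² mol L⁻¹
Since TlCl needs less Cl⁻ to reach saturation, it precipitates first.

TlCl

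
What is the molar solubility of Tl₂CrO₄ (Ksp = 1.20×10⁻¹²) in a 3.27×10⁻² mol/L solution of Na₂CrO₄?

Tl₂CrO₄(s) ⇌ 2 Tl⁺(aq) + CrO₄²⁻(aq)
The solution already contains CrO₄²⁻ at 3.27×10⁻² mol/L. Let s be the molar solubility of Tl₂CrO₄.
[CrO₄²⁻] ≈ 3.27×10⁻² mol/L (common ion dominates); [Tl⁺] = 2s.
Ksp = [Tl⁺]^2[CrO₄²⁻] = (2s)^2(3.27×10⁻²)
(2s)^2 = 1.20×10⁻¹² / (3.27×10⁻²) = 3.67×10⁻¹¹
s = 3.03×10⁻⁶ mol/L

3.03×10⁻⁶ M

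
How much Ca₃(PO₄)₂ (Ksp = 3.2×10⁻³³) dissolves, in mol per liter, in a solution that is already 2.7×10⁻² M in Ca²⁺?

Ca₃(PO₄)₂(s) ⇌ 3 Ca²⁺(aq) + 2 PO₄³⁻(aq)
The solution already contains Ca²⁺ at 2.7×10⁻² M. Let s be the molar solubility of Ca₃(PO₄)₂.
[Ca²⁺] ≈ 2.7×10⁻² M (common ion dominates); [PO₄³⁻] = 2s.
Ksp = [Ca²⁺]^3[PO₄³⁻]^2 = (2.7×10⁻²)^3(2s)^2
(2s)^2 = 3.2×10⁻³³ / (2.7×10⁻²)^3 = 1.6×10⁻²⁸
s = 6.4×10⁻¹⁵ M

6.4×10⁻¹⁵ M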